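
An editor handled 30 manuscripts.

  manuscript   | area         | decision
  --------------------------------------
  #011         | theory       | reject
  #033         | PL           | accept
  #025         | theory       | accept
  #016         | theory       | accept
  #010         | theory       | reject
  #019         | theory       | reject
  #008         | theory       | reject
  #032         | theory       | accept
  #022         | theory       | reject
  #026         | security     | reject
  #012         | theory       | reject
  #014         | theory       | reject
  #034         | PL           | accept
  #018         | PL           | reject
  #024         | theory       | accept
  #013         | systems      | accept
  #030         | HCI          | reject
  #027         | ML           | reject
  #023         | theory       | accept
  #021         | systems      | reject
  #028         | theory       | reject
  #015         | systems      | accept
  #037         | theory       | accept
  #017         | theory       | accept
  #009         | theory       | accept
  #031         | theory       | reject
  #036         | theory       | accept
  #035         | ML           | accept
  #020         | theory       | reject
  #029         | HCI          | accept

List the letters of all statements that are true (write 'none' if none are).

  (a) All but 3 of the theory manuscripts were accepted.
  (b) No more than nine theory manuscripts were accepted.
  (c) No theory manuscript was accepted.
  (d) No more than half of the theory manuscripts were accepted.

(b), (d)

|A| = 19, |A ∩ B| = 9, |A ∖ B| = 10.
(a) |A ∖ B| = 3: fails.
(b) |A ∩ B| ≤ 9: holds.
(c) A ∩ B = ∅ (|A ∩ B| = 0): fails.
(d) |A ∩ B| ≤ |A ∖ B|: holds.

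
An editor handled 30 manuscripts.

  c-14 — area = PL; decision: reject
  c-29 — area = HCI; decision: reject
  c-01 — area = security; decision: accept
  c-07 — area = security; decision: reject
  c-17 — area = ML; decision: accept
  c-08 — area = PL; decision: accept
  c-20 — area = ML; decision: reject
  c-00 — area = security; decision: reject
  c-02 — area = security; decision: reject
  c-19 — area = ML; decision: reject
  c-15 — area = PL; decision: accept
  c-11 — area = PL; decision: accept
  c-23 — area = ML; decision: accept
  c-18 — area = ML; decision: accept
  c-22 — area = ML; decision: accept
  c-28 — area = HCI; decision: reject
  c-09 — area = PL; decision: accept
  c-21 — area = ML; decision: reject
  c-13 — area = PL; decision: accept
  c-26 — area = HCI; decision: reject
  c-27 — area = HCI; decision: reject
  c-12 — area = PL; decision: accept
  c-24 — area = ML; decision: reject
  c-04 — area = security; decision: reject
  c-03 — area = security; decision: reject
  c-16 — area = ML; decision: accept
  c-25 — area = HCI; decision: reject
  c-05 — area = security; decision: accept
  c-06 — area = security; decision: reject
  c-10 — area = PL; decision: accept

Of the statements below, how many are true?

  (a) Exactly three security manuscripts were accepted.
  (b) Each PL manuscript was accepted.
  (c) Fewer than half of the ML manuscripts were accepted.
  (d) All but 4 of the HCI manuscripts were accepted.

0

(a) security: |A| = 8, |A ∩ B| = 2; needs |A ∩ B| = 3 — false.
(b) PL: |A| = 8, |A ∩ B| = 7; needs A ⊆ B, i.e. every element of A is in B (|A ∖ B| = 0) — false.
(c) ML: |A| = 9, |A ∩ B| = 5; needs |A ∩ B| < |A ∖ B| — false.
(d) HCI: |A| = 5, |A ∩ B| = 0; needs |A ∖ B| = 4 — false.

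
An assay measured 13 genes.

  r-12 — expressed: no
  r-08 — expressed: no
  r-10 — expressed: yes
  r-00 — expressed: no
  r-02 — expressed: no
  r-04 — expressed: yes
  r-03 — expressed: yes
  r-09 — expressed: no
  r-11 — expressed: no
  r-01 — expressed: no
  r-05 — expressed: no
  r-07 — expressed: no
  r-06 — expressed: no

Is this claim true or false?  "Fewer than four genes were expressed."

The determiner here denotes the relation: |A ∩ B| < 4.
A (the restrictor) = {r-12, r-08, r-10, r-00, r-02, r-04, r-03, r-09, r-11, r-01, r-05, r-07, r-06}, |A| = 13.
A ∩ B = {r-10, r-04, r-03}, so |A ∩ B| = 3.
|A ∩ B| = 3, so the statement is true.

True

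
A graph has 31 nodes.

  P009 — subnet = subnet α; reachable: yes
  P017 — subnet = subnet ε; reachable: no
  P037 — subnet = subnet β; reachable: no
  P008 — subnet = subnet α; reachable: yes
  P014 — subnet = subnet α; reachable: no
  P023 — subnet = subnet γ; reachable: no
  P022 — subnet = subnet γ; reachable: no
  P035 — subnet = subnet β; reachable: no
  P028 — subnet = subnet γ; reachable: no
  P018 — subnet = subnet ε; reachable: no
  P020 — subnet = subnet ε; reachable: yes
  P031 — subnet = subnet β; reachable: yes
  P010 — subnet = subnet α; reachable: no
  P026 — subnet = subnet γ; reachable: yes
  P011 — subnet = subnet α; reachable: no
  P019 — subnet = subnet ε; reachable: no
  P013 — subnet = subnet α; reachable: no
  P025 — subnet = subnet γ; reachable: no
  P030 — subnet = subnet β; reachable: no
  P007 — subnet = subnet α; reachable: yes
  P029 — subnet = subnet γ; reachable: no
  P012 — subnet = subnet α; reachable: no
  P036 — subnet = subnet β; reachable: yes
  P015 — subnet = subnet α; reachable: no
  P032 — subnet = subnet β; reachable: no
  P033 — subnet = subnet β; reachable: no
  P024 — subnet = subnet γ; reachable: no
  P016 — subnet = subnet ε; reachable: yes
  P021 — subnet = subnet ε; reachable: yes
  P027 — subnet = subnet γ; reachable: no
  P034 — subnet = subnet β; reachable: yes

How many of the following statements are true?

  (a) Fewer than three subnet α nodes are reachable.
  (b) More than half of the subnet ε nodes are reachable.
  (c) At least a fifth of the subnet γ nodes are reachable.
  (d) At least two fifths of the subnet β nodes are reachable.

0

(a) subnet α: |A| = 9, |A ∩ B| = 3; needs |A ∩ B| < 3 — false.
(b) subnet ε: |A| = 6, |A ∩ B| = 3; needs |A ∩ B| > |A ∖ B| — false.
(c) subnet γ: |A| = 8, |A ∩ B| = 1; needs |A ∩ B| / |A| ≥ 1/5 — false.
(d) subnet β: |A| = 8, |A ∩ B| = 3; needs |A ∩ B| / |A| ≥ 2/5 — false.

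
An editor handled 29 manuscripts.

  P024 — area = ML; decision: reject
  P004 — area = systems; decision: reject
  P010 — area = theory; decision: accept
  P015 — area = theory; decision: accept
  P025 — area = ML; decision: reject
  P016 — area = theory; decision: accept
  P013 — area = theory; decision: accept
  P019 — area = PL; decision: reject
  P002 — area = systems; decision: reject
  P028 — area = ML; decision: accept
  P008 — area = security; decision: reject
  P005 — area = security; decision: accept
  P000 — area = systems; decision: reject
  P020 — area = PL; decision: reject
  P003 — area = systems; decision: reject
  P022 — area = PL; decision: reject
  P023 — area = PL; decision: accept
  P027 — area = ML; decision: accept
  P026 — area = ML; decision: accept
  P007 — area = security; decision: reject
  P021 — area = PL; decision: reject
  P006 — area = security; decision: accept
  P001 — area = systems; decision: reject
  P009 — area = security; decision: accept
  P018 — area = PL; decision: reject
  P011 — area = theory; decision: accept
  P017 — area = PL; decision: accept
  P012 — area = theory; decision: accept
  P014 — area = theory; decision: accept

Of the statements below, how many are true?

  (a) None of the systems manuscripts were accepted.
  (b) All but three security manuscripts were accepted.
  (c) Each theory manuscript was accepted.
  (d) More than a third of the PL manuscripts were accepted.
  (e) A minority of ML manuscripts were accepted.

(a) systems: |A| = 5, |A ∩ B| = 0; needs A ∩ B = ∅ (|A ∩ B| = 0) — true.
(b) security: |A| = 5, |A ∩ B| = 3; needs |A ∖ B| = 3 — false.
(c) theory: |A| = 7, |A ∩ B| = 7; needs A ⊆ B, i.e. every element of A is in B (|A ∖ B| = 0) — true.
(d) PL: |A| = 7, |A ∩ B| = 2; needs |A ∩ B| / |A| > 1/3 — false.
(e) ML: |A| = 5, |A ∩ B| = 3; needs |A ∩ B| < |A ∖ B| — false.

2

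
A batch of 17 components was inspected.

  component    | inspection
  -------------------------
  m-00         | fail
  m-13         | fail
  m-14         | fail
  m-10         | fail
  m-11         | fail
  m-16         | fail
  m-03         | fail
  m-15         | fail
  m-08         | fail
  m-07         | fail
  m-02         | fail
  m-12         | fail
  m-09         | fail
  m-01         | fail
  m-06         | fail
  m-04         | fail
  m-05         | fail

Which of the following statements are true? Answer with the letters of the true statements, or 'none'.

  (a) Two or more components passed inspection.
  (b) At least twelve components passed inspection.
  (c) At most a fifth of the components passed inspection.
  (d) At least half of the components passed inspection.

(c)

|A| = 17, |A ∩ B| = 0, |A ∖ B| = 17.
(a) |A ∩ B| ≥ 2: fails.
(b) |A ∩ B| ≥ 12: fails.
(c) |A ∩ B| / |A| ≤ 1/5: holds.
(d) |A ∩ B| ≥ |A ∖ B|: fails.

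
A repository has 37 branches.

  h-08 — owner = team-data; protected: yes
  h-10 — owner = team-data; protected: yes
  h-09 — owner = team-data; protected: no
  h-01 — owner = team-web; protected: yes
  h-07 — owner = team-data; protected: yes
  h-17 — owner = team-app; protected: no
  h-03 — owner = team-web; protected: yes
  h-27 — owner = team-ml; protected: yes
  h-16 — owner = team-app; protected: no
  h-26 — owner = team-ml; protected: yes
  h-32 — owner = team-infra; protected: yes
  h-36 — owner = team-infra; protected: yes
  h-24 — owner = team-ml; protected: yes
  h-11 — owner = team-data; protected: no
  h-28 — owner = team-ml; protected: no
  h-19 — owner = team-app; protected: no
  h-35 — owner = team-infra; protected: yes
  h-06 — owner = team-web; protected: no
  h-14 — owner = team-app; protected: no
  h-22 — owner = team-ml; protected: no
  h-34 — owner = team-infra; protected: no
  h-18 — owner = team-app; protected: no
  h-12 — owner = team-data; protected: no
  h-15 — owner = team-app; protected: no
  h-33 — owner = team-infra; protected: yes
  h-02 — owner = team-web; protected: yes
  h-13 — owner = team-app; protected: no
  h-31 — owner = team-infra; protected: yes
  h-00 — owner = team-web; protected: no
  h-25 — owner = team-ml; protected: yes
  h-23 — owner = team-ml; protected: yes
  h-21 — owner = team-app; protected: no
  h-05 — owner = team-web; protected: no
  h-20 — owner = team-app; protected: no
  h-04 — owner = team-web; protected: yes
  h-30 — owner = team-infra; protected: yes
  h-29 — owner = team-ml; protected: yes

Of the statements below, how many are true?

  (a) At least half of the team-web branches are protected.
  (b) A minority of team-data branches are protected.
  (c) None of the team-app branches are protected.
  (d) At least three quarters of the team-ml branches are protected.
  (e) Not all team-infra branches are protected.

4

(a) team-web: |A| = 7, |A ∩ B| = 4; needs |A ∩ B| ≥ |A ∖ B| — true.
(b) team-data: |A| = 6, |A ∩ B| = 3; needs |A ∩ B| < |A ∖ B| — false.
(c) team-app: |A| = 9, |A ∩ B| = 0; needs A ∩ B = ∅ (|A ∩ B| = 0) — true.
(d) team-ml: |A| = 8, |A ∩ B| = 6; needs |A ∩ B| / |A| ≥ 3/4 — true.
(e) team-infra: |A| = 7, |A ∩ B| = 6; needs A ⊄ B (|A ∖ B| ≥ 1) — true.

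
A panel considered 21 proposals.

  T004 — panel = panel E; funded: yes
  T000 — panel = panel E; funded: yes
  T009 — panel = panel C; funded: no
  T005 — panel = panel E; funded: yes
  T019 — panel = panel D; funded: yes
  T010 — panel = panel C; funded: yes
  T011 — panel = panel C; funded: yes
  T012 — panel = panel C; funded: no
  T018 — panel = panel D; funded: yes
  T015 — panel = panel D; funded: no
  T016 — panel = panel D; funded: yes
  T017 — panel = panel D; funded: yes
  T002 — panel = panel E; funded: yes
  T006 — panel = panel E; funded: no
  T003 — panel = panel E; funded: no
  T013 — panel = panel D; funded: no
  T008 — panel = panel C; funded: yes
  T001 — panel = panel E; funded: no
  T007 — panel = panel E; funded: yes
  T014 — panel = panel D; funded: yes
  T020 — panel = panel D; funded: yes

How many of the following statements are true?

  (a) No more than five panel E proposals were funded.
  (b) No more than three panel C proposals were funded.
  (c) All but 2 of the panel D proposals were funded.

(a) panel E: |A| = 8, |A ∩ B| = 5; needs |A ∩ B| ≤ 5 — true.
(b) panel C: |A| = 5, |A ∩ B| = 3; needs |A ∩ B| ≤ 3 — true.
(c) panel D: |A| = 8, |A ∩ B| = 6; needs |A ∖ B| = 2 — true.

3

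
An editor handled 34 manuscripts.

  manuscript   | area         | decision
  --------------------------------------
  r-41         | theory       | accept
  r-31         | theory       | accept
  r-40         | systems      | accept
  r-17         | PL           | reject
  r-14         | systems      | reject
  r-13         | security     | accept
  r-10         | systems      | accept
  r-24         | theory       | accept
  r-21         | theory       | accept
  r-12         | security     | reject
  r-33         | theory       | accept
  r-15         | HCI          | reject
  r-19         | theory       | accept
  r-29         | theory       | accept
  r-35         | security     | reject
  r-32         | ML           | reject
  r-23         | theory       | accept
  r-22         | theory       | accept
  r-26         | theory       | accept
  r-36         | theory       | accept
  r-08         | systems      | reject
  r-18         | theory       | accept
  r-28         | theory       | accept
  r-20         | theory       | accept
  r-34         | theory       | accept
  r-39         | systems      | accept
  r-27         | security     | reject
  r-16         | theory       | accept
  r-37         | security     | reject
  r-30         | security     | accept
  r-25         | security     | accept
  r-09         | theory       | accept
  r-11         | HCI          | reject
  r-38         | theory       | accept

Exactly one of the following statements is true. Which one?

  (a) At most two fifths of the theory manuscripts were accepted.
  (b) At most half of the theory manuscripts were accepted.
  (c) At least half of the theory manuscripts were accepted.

(c)

|A| = 18, |A ∩ B| = 18, |A ∖ B| = 0.
(a) requires |A ∩ B| / |A| ≤ 2/5: false.
(b) requires |A ∩ B| ≤ |A ∖ B|: false.
(c) requires |A ∩ B| ≥ |A ∖ B|: true.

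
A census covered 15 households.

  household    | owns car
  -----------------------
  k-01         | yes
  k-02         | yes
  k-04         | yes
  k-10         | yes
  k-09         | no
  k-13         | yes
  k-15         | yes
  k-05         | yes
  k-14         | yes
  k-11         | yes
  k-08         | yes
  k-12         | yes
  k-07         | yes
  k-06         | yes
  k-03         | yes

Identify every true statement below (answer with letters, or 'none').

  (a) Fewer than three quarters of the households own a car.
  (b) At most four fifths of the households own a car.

|A| = 15, |A ∩ B| = 14, |A ∖ B| = 1.
(a) |A ∩ B| / |A| < 3/4: fails.
(b) |A ∩ B| / |A| ≤ 4/5: fails.

none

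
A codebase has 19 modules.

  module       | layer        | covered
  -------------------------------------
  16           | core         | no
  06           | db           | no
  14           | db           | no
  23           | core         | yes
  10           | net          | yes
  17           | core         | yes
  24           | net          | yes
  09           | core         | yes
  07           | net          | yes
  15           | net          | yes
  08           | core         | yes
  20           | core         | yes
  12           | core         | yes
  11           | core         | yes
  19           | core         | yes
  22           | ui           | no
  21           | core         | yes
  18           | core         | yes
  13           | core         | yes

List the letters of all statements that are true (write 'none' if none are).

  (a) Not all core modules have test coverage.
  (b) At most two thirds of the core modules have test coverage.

(a)

|A| = 12, |A ∩ B| = 11, |A ∖ B| = 1.
(a) A ⊄ B (|A ∖ B| ≥ 1): holds.
(b) |A ∩ B| / |A| ≤ 2/3: fails.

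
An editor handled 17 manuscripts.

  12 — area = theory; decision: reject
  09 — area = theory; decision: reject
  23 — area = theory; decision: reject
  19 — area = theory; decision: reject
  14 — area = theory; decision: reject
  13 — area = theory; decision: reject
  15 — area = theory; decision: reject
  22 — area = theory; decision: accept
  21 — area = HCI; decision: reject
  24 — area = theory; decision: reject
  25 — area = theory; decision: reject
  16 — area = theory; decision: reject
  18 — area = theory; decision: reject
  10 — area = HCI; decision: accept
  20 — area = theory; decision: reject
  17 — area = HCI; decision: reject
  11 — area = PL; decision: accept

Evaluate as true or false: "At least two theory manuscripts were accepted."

False

'At least two theory manuscripts were accepted' holds iff |A ∩ B| ≥ 2.
A (the restrictor) = {12, 09, 23, 19, 14, 13, 15, 22, 24, 25, 16, 18, 20}, |A| = 13.
A ∩ B = {22}, so |A ∩ B| = 1.
|A ∩ B| = 1, so the statement is false.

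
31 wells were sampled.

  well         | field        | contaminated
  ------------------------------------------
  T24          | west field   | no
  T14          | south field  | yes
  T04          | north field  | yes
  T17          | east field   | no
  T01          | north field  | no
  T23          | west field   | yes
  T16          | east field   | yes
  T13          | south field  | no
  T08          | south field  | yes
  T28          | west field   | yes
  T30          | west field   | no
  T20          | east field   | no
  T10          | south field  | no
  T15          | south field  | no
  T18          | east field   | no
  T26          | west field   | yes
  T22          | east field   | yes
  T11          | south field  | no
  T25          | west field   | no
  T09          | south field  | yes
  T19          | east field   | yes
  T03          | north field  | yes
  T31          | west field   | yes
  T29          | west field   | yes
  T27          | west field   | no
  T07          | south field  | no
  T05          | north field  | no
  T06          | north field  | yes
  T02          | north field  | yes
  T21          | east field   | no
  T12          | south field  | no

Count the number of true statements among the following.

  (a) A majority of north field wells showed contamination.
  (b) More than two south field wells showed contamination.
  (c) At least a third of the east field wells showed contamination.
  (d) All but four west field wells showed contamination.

(a) north field: |A| = 6, |A ∩ B| = 4; needs |A ∩ B| > |A ∖ B| — true.
(b) south field: |A| = 9, |A ∩ B| = 3; needs |A ∩ B| > 2 — true.
(c) east field: |A| = 7, |A ∩ B| = 3; needs |A ∩ B| / |A| ≥ 1/3 — true.
(d) west field: |A| = 9, |A ∩ B| = 5; needs |A ∖ B| = 4 — true.

4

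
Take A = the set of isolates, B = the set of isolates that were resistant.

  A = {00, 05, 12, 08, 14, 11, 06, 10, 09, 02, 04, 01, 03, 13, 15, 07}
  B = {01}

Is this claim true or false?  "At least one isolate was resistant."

'At least one isolate was resistant' holds iff A ∩ B ≠ ∅ (|A ∩ B| ≥ 1).
|A| = 16, |A ∩ B| = 1, |A ∖ B| = 15.
So the statement is true.

True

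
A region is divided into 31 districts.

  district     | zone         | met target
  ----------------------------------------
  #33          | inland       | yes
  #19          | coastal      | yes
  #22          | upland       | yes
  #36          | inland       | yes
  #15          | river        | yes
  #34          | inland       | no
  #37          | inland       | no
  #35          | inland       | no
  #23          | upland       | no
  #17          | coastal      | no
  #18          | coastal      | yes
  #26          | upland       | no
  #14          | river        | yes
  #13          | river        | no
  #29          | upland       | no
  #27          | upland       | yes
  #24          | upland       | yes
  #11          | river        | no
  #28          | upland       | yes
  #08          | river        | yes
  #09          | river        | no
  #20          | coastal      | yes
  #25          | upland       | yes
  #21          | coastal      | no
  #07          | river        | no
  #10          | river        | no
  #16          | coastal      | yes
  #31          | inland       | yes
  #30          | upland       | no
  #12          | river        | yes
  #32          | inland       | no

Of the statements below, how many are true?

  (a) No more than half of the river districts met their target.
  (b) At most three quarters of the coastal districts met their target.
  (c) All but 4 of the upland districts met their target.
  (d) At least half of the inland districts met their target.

(a) river: |A| = 9, |A ∩ B| = 4; needs |A ∩ B| ≤ |A ∖ B| — true.
(b) coastal: |A| = 6, |A ∩ B| = 4; needs |A ∩ B| / |A| ≤ 3/4 — true.
(c) upland: |A| = 9, |A ∩ B| = 5; needs |A ∖ B| = 4 — true.
(d) inland: |A| = 7, |A ∩ B| = 3; needs |A ∩ B| ≥ |A ∖ B| — false.

3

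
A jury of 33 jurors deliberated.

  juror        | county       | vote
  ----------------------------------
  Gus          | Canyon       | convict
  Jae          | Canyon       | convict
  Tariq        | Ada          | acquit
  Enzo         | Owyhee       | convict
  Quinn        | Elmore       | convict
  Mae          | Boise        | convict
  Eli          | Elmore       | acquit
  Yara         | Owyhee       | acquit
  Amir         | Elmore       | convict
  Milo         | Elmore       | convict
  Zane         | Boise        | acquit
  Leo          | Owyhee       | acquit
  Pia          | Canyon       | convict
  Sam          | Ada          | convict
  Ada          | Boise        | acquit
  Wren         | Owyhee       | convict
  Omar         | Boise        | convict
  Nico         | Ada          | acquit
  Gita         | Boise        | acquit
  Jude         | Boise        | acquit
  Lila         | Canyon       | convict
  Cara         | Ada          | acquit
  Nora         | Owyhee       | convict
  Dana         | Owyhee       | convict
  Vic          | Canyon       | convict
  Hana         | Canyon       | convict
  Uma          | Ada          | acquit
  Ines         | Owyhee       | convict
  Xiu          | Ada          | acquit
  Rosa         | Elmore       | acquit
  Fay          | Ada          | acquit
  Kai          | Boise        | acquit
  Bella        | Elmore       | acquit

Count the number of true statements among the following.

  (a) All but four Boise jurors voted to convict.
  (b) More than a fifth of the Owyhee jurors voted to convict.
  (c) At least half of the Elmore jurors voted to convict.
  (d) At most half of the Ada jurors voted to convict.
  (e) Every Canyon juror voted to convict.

(a) Boise: |A| = 7, |A ∩ B| = 2; needs |A ∖ B| = 4 — false.
(b) Owyhee: |A| = 7, |A ∩ B| = 5; needs |A ∩ B| / |A| > 1/5 — true.
(c) Elmore: |A| = 6, |A ∩ B| = 3; needs |A ∩ B| ≥ |A ∖ B| — true.
(d) Ada: |A| = 7, |A ∩ B| = 1; needs |A ∩ B| ≤ |A ∖ B| — true.
(e) Canyon: |A| = 6, |A ∩ B| = 6; needs A ⊆ B, i.e. every element of A is in B (|A ∖ B| = 0) — true.

4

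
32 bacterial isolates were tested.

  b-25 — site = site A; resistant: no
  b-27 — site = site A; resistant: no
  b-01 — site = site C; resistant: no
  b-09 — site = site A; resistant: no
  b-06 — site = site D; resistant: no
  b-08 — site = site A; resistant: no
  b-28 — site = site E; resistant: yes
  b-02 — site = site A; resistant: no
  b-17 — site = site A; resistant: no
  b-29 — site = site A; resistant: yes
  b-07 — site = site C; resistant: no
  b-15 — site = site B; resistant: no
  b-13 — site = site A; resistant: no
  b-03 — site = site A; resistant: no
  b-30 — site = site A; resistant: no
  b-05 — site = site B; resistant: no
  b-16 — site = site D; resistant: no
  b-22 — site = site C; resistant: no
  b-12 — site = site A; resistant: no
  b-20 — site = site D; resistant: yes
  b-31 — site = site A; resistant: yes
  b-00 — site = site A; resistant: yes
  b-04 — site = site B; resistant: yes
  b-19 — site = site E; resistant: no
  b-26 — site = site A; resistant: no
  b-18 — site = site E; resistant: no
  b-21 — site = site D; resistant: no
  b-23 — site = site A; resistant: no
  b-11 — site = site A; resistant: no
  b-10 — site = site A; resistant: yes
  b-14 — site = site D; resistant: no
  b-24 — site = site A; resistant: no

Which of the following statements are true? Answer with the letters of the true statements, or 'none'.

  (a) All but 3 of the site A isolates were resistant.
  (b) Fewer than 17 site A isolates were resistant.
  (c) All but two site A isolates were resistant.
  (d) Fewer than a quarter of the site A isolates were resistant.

|A| = 18, |A ∩ B| = 4, |A ∖ B| = 14.
(a) |A ∖ B| = 3: fails.
(b) |A ∩ B| < 17: holds.
(c) |A ∖ B| = 2: fails.
(d) |A ∩ B| / |A| < 1/4: holds.

(b), (d)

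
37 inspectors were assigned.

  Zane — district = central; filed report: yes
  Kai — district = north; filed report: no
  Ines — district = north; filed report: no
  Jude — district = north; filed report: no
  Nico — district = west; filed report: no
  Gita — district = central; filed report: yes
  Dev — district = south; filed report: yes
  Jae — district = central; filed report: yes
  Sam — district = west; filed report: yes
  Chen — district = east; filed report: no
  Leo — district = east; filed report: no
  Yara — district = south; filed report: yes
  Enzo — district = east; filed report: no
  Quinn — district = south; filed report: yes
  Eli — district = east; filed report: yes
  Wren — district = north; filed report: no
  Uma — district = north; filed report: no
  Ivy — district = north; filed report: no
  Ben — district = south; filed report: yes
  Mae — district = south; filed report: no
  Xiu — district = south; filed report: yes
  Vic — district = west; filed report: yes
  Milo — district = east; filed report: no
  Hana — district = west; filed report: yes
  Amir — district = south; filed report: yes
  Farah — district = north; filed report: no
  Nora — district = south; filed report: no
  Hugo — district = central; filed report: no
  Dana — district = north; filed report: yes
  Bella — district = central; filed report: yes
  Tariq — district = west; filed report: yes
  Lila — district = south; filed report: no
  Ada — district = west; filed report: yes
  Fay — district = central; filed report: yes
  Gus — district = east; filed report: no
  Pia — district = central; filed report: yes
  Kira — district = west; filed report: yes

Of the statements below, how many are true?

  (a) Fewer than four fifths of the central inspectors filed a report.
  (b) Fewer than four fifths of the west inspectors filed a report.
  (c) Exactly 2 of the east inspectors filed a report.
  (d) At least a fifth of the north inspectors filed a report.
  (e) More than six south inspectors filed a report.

0

(a) central: |A| = 7, |A ∩ B| = 6; needs |A ∩ B| / |A| < 4/5 — false.
(b) west: |A| = 7, |A ∩ B| = 6; needs |A ∩ B| / |A| < 4/5 — false.
(c) east: |A| = 6, |A ∩ B| = 1; needs |A ∩ B| = 2 — false.
(d) north: |A| = 8, |A ∩ B| = 1; needs |A ∩ B| / |A| ≥ 1/5 — false.
(e) south: |A| = 9, |A ∩ B| = 6; needs |A ∩ B| > 6 — false.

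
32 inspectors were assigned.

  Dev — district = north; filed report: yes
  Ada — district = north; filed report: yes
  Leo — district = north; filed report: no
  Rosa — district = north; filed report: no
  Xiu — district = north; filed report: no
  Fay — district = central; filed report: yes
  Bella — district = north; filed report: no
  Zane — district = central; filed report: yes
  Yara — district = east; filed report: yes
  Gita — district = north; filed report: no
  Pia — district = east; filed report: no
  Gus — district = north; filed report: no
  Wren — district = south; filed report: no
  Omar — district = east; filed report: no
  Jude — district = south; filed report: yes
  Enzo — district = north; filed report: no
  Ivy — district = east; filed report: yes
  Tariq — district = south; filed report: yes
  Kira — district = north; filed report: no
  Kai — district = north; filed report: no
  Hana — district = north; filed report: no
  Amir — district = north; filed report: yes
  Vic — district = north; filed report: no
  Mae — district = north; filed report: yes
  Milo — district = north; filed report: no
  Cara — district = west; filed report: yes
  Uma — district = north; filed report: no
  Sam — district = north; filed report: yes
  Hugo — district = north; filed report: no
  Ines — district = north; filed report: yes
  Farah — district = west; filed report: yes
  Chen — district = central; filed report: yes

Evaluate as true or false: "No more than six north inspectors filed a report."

Truth condition: |A ∩ B| ≤ 6.
|A| = 20, |A ∩ B| = 6, |A ∖ B| = 14.
|A ∩ B| = 6, so the statement is true.

True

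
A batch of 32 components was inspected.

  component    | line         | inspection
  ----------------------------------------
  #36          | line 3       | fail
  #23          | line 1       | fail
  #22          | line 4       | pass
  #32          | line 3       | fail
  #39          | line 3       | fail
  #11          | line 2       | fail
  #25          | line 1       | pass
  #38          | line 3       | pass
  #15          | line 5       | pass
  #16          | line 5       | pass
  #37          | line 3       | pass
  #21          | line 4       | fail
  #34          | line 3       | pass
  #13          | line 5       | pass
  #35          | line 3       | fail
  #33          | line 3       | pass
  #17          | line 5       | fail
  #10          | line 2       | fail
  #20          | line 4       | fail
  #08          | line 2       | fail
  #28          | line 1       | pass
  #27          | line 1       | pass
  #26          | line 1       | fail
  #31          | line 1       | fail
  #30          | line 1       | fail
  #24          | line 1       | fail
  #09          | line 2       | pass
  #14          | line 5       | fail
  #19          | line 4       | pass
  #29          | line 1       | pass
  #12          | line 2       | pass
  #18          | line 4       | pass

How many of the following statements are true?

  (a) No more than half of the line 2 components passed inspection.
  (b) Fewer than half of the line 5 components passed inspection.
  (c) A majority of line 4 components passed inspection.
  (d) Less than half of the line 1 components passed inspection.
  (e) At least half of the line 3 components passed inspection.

(a) line 2: |A| = 5, |A ∩ B| = 2; needs |A ∩ B| ≤ |A ∖ B| — true.
(b) line 5: |A| = 5, |A ∩ B| = 3; needs |A ∩ B| < |A ∖ B| — false.
(c) line 4: |A| = 5, |A ∩ B| = 3; needs |A ∩ B| > |A ∖ B| — true.
(d) line 1: |A| = 9, |A ∩ B| = 4; needs |A ∩ B| < |A ∖ B| — true.
(e) line 3: |A| = 8, |A ∩ B| = 4; needs |A ∩ B| ≥ |A ∖ B| — true.

4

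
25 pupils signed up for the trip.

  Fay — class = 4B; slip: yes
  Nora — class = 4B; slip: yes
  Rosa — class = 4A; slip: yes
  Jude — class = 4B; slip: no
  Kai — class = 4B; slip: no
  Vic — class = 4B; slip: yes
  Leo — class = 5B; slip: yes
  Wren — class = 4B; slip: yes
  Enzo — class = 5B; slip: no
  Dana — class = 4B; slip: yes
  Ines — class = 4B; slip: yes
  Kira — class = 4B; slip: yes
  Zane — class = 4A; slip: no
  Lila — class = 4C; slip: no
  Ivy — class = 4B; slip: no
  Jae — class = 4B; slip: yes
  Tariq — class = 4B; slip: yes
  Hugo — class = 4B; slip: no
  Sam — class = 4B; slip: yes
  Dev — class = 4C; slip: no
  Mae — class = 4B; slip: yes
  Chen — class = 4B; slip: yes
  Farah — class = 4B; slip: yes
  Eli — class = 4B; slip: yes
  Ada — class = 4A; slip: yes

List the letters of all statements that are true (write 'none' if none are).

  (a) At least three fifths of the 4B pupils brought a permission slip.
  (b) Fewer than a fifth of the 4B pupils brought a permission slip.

|A| = 18, |A ∩ B| = 14, |A ∖ B| = 4.
(a) |A ∩ B| / |A| ≥ 3/5: holds.
(b) |A ∩ B| / |A| < 1/5: fails.

(a)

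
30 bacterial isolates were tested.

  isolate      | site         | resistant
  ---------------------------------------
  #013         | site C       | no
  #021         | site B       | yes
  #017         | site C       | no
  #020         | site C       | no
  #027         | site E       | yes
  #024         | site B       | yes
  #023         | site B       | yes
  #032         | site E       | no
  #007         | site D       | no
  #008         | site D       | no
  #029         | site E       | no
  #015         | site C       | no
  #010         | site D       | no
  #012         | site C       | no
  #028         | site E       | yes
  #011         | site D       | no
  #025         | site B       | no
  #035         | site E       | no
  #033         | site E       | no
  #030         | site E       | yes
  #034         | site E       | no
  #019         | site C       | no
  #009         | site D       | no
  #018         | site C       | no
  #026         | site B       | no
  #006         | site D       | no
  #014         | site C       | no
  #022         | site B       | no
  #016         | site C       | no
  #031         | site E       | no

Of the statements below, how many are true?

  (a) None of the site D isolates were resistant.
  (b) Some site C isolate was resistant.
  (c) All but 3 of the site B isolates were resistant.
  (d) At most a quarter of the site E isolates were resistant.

(a) site D: |A| = 6, |A ∩ B| = 0; needs A ∩ B = ∅ (|A ∩ B| = 0) — true.
(b) site C: |A| = 9, |A ∩ B| = 0; needs A ∩ B ≠ ∅ (|A ∩ B| ≥ 1) — false.
(c) site B: |A| = 6, |A ∩ B| = 3; needs |A ∖ B| = 3 — true.
(d) site E: |A| = 9, |A ∩ B| = 3; needs |A ∩ B| / |A| ≤ 1/4 — false.

2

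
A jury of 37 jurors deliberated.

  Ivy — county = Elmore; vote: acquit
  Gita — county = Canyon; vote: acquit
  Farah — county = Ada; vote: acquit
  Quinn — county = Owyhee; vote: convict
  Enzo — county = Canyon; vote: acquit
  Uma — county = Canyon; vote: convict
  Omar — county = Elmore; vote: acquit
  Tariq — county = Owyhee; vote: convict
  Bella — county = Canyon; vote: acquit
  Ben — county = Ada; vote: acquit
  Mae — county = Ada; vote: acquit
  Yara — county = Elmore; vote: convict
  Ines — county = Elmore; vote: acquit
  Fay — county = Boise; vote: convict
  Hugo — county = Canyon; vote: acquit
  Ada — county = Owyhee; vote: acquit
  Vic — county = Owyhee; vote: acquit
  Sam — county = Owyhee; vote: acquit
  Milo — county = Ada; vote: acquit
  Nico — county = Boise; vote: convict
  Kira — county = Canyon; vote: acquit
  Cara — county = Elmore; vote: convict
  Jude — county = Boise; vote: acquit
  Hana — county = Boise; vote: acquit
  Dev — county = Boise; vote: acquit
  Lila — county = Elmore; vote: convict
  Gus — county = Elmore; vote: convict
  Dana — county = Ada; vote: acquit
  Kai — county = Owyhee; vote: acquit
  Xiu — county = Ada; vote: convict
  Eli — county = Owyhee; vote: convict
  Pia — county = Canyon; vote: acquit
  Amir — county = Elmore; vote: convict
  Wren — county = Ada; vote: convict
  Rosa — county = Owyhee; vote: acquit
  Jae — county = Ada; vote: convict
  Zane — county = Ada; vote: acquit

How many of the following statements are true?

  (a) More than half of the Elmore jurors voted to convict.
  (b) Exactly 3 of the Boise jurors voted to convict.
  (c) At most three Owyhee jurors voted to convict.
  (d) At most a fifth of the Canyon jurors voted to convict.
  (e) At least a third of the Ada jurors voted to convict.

(a) Elmore: |A| = 8, |A ∩ B| = 5; needs |A ∩ B| > |A ∖ B| — true.
(b) Boise: |A| = 5, |A ∩ B| = 2; needs |A ∩ B| = 3 — false.
(c) Owyhee: |A| = 8, |A ∩ B| = 3; needs |A ∩ B| ≤ 3 — true.
(d) Canyon: |A| = 7, |A ∩ B| = 1; needs |A ∩ B| / |A| ≤ 1/5 — true.
(e) Ada: |A| = 9, |A ∩ B| = 3; needs |A ∩ B| / |A| ≥ 1/3 — true.

4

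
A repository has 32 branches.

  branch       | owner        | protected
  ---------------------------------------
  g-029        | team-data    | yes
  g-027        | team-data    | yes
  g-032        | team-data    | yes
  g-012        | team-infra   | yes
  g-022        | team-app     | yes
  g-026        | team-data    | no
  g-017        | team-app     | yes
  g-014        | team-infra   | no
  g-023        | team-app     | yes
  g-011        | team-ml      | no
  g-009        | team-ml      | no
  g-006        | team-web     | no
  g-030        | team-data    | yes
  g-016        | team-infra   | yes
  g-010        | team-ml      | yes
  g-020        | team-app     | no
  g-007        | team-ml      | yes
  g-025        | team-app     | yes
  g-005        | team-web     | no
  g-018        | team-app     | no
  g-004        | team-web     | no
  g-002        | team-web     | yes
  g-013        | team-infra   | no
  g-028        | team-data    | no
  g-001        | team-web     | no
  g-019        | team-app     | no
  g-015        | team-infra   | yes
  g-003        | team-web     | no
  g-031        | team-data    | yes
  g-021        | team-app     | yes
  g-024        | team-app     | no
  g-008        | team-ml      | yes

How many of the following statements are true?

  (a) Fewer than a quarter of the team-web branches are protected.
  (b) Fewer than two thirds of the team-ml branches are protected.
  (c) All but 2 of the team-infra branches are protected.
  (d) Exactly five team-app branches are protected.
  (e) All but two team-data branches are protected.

(a) team-web: |A| = 6, |A ∩ B| = 1; needs |A ∩ B| / |A| < 1/4 — true.
(b) team-ml: |A| = 5, |A ∩ B| = 3; needs |A ∩ B| / |A| < 2/3 — true.
(c) team-infra: |A| = 5, |A ∩ B| = 3; needs |A ∖ B| = 2 — true.
(d) team-app: |A| = 9, |A ∩ B| = 5; needs |A ∩ B| = 5 — true.
(e) team-data: |A| = 7, |A ∩ B| = 5; needs |A ∖ B| = 2 — true.

5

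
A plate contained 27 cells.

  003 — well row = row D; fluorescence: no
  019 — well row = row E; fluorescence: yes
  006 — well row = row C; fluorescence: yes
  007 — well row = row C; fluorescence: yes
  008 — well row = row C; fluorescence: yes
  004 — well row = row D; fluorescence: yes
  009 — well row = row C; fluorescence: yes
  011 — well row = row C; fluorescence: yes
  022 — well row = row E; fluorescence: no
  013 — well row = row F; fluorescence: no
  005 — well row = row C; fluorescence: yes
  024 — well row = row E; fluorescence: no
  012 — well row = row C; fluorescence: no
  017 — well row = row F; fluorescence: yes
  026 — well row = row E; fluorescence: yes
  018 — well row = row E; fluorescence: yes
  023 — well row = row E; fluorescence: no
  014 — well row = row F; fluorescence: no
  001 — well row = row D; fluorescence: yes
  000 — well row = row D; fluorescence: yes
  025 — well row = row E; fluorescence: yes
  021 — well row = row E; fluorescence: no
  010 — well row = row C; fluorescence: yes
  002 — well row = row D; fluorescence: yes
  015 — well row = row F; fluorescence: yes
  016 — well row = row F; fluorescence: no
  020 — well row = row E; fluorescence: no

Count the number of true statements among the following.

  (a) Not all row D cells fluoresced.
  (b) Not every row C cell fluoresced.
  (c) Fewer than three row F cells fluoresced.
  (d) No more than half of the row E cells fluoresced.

(a) row D: |A| = 5, |A ∩ B| = 4; needs A ⊄ B (|A ∖ B| ≥ 1) — true.
(b) row C: |A| = 8, |A ∩ B| = 7; needs A ⊄ B (|A ∖ B| ≥ 1) — true.
(c) row F: |A| = 5, |A ∩ B| = 2; needs |A ∩ B| < 3 — true.
(d) row E: |A| = 9, |A ∩ B| = 4; needs |A ∩ B| ≤ |A ∖ B| — true.

4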